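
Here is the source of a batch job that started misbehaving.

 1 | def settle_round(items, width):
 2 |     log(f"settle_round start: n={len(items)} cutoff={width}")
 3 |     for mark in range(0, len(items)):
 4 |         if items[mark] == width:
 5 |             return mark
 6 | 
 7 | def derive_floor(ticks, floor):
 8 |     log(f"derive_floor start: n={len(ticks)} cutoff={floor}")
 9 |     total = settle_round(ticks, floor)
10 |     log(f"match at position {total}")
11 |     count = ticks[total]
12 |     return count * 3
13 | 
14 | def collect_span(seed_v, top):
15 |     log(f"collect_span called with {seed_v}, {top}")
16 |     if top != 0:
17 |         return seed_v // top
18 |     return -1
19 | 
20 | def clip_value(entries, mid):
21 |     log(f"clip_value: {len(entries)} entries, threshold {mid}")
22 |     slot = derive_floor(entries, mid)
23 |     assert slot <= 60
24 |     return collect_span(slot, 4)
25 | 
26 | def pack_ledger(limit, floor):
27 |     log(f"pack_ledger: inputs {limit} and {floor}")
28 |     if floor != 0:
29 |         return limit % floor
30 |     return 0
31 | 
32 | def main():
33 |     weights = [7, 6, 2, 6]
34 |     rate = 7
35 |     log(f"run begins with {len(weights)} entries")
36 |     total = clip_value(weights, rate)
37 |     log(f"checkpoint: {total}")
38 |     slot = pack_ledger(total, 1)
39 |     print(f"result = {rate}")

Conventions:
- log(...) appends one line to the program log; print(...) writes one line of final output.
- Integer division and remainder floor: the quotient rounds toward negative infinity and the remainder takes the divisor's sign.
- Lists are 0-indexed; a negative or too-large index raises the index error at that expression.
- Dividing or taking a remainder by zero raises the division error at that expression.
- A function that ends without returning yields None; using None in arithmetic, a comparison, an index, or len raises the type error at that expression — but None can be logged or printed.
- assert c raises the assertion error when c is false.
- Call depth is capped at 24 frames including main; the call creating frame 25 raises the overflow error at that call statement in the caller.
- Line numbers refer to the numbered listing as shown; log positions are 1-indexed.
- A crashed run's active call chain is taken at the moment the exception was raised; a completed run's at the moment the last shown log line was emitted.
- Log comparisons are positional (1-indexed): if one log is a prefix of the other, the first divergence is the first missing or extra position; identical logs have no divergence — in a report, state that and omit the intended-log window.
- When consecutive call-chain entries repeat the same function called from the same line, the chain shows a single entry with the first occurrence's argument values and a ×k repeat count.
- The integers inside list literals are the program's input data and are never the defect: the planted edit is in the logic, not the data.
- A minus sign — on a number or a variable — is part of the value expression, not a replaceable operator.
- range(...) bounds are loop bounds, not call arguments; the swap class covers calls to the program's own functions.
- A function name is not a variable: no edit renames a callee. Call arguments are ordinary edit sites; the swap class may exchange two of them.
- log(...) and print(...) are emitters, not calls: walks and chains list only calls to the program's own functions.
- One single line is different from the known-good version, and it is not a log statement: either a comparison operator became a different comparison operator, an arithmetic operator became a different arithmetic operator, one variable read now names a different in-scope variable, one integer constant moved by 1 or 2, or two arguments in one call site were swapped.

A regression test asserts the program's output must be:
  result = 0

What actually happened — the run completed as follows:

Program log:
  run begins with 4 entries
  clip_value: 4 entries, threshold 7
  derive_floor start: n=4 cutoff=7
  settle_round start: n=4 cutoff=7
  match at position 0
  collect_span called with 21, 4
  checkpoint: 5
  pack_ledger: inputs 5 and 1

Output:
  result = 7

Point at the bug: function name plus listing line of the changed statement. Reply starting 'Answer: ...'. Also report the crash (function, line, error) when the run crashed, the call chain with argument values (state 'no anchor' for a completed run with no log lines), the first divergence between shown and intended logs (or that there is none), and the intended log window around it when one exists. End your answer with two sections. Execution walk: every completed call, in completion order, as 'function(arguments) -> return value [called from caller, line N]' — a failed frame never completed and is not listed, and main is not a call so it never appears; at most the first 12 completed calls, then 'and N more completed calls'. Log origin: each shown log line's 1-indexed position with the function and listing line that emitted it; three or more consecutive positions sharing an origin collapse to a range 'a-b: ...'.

Answer: the defect is in main at line 39.
Key observation: The two runs log identically and part ways only at the printed values.
Call chain: main -> pack_ledger(5, 1) (called at line 38).
First divergence: none — the logs agree in full.
Execution walk:
  settle_round([7, 6, 2, 6], 7) -> 0  [called from derive_floor, line 9]
  derive_floor([7, 6, 2, 6], 7) -> 21  [called from clip_value, line 22]
  collect_span(21, 4) -> 5  [called from clip_value, line 24]
  clip_value([7, 6, 2, 6], 7) -> 5  [called from main, line 36]
  pack_ledger(5, 1) -> 0  [called from main, line 38]
Log line origins:
  1: from main, line 35
  2: from clip_value, line 21
  3: from derive_floor, line 8
  4: from settle_round, line 2
  5: from derive_floor, line 10
  6: from collect_span, line 15
  7: from main, line 37
  8: from pack_ledger, line 27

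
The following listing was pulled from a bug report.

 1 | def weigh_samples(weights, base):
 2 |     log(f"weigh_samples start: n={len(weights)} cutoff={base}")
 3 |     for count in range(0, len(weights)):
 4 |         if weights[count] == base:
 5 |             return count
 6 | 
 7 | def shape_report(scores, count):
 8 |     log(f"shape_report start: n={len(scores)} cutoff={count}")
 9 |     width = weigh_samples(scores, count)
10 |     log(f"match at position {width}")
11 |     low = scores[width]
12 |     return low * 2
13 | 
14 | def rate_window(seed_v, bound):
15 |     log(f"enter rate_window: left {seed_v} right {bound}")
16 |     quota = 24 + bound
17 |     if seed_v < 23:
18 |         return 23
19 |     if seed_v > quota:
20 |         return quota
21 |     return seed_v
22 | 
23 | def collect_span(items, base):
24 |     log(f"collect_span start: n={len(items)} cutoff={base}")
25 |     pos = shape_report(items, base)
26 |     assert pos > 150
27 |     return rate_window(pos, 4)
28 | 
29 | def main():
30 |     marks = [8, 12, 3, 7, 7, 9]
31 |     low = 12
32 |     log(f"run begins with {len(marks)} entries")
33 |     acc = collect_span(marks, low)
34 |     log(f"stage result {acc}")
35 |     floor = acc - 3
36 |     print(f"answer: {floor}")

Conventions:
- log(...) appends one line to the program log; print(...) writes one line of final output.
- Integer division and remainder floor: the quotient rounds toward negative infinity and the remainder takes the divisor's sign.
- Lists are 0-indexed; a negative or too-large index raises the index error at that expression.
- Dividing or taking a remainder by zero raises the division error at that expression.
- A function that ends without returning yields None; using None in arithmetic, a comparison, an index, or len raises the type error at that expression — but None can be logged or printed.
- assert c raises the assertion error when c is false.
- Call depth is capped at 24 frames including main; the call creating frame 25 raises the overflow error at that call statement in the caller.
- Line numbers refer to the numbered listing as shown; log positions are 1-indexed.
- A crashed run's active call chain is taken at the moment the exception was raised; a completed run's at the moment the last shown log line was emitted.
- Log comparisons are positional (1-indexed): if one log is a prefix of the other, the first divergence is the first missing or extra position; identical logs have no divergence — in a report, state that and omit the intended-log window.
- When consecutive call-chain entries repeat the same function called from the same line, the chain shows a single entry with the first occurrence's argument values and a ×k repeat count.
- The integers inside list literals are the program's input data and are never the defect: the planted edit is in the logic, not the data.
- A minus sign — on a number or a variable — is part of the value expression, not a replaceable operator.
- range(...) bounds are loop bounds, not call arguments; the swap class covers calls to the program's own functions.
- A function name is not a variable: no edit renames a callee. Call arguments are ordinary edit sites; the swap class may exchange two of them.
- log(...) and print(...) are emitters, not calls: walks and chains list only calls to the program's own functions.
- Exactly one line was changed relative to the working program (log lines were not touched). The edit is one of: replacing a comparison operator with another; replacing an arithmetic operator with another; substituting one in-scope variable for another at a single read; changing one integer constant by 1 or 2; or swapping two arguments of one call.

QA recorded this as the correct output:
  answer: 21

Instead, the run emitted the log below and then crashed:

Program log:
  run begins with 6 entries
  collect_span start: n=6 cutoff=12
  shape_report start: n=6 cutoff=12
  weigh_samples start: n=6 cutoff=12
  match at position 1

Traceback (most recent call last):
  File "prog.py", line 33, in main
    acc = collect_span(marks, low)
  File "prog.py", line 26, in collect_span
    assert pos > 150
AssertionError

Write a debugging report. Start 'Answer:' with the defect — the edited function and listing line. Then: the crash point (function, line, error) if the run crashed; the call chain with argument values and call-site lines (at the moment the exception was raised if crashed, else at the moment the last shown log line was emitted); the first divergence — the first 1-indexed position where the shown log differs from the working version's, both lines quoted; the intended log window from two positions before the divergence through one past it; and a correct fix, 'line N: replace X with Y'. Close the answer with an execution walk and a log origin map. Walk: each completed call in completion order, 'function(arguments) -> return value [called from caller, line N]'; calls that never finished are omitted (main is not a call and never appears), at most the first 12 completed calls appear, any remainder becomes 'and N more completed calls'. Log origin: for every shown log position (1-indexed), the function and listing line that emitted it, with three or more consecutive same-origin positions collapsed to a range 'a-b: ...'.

Answer: the defect is in collect_span at line 26.
Key observation: The faulty run's log stops after 5 lines; the working version's next line would be 'enter rate_window: left 24 right 4'.
Crash: collect_span, line 26, AssertionError.
Call chain: main -> collect_span([8, 12, 3, 7, 7, 9], 12) (called at line 33).
First divergence: position 6 — after 5 matching lines the faulty run goes silent; intended next line 'enter rate_window: left 24 right 4'.
Intended log window:
  4: weigh_samples start: n=6 cutoff=12
  5: match at position 1
  6: enter rate_window: left 24 right 4
  7: stage result 24
Execution walk:
  weigh_samples([8, 12, 3, 7, 7, 9], 12) -> 1  [called from shape_report, line 9]
  shape_report([8, 12, 3, 7, 7, 9], 12) -> 24  [called from collect_span, line 25]
Log origins:
  1 — main, line 32
  2 — collect_span, line 24
  3 — shape_report, line 8
  4 — weigh_samples, line 2
  5 — shape_report, line 10
A correct fix: line 26: replace `>` with `<=`.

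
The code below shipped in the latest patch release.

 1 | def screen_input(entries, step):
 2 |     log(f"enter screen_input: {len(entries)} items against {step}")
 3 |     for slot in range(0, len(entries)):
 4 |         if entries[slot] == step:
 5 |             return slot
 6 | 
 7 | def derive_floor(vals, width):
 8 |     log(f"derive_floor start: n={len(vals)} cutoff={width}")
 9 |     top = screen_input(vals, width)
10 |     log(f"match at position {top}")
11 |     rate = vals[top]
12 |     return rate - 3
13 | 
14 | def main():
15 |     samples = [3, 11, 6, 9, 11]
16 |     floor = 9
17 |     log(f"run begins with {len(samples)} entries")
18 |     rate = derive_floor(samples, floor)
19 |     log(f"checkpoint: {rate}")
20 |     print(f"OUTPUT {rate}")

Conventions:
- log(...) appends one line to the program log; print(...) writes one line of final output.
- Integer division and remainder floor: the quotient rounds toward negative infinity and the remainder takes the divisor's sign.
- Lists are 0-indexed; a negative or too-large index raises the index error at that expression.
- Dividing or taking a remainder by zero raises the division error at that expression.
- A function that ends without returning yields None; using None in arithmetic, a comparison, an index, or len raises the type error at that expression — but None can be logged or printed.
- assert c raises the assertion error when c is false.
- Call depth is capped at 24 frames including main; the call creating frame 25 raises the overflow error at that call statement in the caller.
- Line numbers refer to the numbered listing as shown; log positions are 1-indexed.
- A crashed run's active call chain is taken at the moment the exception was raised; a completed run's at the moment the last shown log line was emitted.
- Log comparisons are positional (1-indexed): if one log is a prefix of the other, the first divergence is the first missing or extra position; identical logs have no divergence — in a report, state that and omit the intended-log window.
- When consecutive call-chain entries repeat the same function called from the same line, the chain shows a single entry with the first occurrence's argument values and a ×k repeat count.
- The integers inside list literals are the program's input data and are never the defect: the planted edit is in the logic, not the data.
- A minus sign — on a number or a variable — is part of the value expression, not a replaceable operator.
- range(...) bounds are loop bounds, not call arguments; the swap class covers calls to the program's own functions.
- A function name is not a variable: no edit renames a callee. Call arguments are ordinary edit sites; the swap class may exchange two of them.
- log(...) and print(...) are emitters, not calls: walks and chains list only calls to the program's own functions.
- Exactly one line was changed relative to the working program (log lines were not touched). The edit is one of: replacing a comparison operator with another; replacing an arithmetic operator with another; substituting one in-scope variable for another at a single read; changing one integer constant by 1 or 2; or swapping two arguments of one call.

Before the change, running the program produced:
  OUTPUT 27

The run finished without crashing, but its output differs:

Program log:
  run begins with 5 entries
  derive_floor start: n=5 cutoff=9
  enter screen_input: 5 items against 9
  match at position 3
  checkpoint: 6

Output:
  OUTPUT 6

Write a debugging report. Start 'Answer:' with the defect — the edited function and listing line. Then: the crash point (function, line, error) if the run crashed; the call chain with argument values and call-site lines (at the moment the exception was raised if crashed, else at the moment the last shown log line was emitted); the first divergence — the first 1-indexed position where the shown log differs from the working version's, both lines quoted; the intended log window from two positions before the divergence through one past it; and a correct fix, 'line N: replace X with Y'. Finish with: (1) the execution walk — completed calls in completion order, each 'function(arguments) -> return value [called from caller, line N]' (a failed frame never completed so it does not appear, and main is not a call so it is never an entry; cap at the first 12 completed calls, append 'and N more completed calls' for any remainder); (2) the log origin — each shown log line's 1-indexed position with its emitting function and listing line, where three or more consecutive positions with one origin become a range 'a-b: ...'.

Answer: the defect is in derive_floor at line 12.
Key observation: Everything matches until log position 5, which reads 'checkpoint: 6' in place of 'checkpoint: 27'.
Call chain: main.
First divergence: position 5; shown 'checkpoint: 6' vs intended 'checkpoint: 27'.
Intended log window:
  3: enter screen_input: 5 items against 9
  4: match at position 3
  5: checkpoint: 27
Execution walk:
  screen_input([3, 11, 6, 9, 11], 9) -> 3  [called from derive_floor, line 9]
  derive_floor([3, 11, 6, 9, 11], 9) -> 6  [called from main, line 18]
Log line origins:
  1: emitted by main (line 17)
  2: emitted by derive_floor (line 8)
  3: emitted by screen_input (line 2)
  4: emitted by derive_floor (line 10)
  5: emitted by main (line 19)
A correct fix: line 12: replace `-` with `*`.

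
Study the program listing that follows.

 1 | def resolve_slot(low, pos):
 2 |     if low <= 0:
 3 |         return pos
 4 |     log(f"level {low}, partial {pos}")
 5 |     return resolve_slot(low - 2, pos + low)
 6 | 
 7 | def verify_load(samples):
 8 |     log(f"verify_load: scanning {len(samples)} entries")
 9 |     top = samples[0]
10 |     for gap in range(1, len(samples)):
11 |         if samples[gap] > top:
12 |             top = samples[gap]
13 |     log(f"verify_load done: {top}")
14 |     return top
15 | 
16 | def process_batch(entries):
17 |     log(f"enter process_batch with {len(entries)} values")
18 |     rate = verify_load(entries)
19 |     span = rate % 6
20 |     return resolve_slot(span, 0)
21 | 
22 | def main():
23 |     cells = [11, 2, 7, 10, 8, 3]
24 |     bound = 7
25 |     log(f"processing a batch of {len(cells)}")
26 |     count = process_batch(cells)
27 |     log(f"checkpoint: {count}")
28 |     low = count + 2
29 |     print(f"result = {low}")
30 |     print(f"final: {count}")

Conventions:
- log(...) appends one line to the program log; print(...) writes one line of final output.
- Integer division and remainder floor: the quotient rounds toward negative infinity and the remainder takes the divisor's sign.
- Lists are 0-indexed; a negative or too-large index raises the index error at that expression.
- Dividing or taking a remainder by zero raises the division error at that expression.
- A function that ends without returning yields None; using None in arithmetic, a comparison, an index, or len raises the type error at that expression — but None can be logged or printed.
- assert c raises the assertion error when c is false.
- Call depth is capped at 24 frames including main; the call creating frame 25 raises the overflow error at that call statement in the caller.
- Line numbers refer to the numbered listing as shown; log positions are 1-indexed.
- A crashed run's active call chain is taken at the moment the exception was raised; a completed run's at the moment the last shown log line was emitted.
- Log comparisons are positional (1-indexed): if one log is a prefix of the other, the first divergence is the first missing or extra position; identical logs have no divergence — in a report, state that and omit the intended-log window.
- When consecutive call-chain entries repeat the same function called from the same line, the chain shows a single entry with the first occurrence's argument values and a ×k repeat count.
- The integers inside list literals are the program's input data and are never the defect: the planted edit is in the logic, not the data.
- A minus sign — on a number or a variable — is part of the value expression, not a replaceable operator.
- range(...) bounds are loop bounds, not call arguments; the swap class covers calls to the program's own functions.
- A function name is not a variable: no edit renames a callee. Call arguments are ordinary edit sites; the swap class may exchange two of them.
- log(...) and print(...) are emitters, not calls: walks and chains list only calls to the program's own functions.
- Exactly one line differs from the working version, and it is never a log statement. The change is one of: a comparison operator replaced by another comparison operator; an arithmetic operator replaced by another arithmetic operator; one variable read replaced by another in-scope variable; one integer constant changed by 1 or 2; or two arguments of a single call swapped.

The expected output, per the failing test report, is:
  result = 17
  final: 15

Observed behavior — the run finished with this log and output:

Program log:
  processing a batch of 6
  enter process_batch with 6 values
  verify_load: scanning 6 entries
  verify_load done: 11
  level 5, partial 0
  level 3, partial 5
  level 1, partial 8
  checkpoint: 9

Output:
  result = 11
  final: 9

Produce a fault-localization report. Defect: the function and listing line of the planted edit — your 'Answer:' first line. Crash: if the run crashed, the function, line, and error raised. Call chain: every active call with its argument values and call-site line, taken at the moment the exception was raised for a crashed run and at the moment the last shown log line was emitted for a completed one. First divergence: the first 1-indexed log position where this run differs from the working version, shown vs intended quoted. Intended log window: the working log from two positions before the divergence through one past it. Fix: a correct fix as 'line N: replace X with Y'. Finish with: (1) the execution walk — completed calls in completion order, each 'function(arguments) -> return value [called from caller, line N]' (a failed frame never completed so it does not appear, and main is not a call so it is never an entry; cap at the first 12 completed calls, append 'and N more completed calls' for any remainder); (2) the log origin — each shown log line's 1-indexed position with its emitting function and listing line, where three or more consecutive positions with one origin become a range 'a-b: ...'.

Answer: the defect is in resolve_slot at line 5.
Core observation: The earliest visible damage is log position 6 — 'level 3, partial 5' rather than the intended 'level 4, partial 5'.
Call chain: main.
First divergence: at position 6 the run shows 'level 3, partial 5' where the working version logs 'level 4, partial 5'.
Intended log window:
  4: verify_load done: 11
  5: level 5, partial 0
  6: level 4, partial 5
  7: level 3, partial 9
Execution walk:
  verify_load([11, 2, 7, 10, 8, 3]) -> 11  [called from process_batch, line 18]
  resolve_slot(-1, 9) -> 9  [called from resolve_slot, line 5]
  resolve_slot(1, 8) -> 9  [called from resolve_slot, line 5]
  resolve_slot(3, 5) -> 9  [called from resolve_slot, line 5]
  resolve_slot(5, 0) -> 9  [called from process_batch, line 20]
  process_batch([11, 2, 7, 10, 8, 3]) -> 9  [called from main, line 26]
Origin of each log line:
  1 — main, line 25
  2 — process_batch, line 17
  3 — verify_load, line 8
  4 — verify_load, line 13
  5-7 — resolve_slot, line 4
  8 — main, line 27
A correct fix: line 5: replace `2` with `1`.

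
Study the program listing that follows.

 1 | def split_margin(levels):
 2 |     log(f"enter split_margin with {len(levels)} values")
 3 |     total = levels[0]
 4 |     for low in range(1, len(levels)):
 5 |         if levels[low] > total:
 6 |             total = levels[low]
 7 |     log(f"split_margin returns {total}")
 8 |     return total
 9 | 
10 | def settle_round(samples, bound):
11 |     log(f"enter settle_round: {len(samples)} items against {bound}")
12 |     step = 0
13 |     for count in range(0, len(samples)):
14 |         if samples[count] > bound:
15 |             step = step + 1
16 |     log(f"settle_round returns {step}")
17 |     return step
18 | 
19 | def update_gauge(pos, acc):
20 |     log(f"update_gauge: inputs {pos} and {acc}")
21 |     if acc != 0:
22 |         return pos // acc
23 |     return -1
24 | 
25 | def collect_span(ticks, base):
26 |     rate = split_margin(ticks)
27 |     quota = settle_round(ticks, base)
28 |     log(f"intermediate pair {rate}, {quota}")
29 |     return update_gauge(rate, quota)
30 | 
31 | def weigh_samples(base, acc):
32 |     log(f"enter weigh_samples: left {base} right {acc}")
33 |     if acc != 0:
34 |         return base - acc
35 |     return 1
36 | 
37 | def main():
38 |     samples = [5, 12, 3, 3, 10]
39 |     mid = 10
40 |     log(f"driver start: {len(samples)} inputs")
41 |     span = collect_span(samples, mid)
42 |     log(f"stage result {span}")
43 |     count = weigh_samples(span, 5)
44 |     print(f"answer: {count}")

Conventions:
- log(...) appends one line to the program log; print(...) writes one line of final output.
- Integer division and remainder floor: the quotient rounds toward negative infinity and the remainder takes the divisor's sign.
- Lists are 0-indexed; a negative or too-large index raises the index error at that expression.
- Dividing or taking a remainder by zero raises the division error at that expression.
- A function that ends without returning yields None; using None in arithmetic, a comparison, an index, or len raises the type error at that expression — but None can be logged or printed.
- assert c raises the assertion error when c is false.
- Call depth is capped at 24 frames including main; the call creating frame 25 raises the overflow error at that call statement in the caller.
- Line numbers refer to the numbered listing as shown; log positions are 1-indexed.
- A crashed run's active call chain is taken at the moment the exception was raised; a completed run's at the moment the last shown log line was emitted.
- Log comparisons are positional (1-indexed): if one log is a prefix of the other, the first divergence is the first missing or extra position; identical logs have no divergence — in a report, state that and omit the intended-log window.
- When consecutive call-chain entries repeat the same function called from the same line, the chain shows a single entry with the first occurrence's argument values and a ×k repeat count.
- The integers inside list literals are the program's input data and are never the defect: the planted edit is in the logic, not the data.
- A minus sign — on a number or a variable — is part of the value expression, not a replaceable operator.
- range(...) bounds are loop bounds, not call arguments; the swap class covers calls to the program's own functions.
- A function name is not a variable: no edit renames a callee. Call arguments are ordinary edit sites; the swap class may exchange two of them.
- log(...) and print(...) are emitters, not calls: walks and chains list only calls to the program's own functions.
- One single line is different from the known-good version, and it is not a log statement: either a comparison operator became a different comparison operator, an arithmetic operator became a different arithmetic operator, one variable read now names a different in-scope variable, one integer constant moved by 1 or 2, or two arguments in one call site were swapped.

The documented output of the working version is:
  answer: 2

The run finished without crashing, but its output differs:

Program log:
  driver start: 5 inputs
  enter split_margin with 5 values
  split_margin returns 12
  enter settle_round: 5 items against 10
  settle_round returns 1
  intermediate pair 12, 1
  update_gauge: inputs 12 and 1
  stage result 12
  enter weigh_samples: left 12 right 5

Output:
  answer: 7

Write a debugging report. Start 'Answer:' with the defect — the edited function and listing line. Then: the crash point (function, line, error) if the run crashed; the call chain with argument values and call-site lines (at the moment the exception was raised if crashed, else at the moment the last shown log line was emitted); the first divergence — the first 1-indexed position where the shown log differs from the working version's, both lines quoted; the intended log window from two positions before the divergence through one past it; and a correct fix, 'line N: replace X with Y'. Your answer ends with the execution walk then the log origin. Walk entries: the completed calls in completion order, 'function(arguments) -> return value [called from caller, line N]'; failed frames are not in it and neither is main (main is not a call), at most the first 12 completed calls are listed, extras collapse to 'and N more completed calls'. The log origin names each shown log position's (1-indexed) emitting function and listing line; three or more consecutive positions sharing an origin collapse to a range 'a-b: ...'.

Answer: the defect is in weigh_samples at line 34.
Core observation: The logs agree in full; only the final output differs.
Call chain: main -> weigh_samples(12, 5) (called at line 43).
First divergence: none; the two logs match at every position.
Execution walk:
  split_margin([5, 12, 3, 3, 10]) -> 12  [called from collect_span, line 26]
  settle_round([5, 12, 3, 3, 10], 10) -> 1  [called from collect_span, line 27]
  update_gauge(12, 1) -> 12  [called from collect_span, line 29]
  collect_span([5, 12, 3, 3, 10], 10) -> 12  [called from main, line 41]
  weigh_samples(12, 5) -> 7  [called from main, line 43]
Log origins:
  1: from main, line 40
  2: from split_margin, line 2
  3: from split_margin, line 7
  4: from settle_round, line 11
  5: from settle_round, line 16
  6: from collect_span, line 28
  7: from update_gauge, line 20
  8: from main, line 42
  9: from weigh_samples, line 32
A correct fix: line 34: replace `-` with `%`.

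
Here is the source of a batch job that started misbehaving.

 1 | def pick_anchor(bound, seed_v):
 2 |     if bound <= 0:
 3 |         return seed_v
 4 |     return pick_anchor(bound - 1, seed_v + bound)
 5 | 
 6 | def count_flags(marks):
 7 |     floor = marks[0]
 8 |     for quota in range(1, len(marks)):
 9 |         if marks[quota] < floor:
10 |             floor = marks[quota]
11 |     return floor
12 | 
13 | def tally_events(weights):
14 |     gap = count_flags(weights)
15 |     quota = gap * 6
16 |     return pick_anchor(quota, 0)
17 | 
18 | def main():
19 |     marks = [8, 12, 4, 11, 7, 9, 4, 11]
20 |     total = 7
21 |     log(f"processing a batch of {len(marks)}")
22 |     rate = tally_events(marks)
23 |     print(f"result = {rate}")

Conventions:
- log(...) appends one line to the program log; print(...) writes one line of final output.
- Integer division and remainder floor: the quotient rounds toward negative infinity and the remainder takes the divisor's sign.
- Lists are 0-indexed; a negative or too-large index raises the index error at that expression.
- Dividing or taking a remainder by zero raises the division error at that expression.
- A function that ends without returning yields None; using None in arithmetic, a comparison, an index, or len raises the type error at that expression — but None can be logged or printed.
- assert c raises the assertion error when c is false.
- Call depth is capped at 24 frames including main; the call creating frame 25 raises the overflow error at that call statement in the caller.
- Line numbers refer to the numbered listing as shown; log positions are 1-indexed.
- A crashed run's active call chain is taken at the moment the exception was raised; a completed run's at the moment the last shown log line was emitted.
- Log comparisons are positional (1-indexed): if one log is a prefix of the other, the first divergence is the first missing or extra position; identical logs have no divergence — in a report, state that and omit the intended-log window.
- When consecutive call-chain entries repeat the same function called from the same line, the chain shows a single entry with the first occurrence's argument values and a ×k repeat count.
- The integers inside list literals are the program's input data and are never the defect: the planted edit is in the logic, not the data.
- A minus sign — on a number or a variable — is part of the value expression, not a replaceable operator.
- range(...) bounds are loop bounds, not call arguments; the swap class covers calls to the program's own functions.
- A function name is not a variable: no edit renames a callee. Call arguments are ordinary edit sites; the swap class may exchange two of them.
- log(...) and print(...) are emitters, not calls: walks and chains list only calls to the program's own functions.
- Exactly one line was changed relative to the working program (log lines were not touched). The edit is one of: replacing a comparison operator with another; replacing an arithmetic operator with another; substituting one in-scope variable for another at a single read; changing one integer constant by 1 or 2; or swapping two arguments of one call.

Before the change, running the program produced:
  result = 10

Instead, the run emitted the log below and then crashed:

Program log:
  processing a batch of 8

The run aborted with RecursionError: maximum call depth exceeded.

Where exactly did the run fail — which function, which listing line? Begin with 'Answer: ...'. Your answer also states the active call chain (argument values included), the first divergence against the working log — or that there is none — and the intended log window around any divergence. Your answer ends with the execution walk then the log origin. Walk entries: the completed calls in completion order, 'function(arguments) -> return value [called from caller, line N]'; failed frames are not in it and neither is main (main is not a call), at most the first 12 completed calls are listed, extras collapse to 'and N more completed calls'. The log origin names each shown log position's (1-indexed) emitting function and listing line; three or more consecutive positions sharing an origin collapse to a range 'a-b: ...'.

Answer: the error was raised in pick_anchor, line 4.
Key fact: All emitted log lines are correct; the crash alone marks the defect.
Call chain: main -> tally_events([8, 12, 4, 11, 7, 9, 4, 11]) (called at line 22) -> pick_anchor(24, 0) (called at line 16) -> pick_anchor(23, 24) (called at line 4) ×21.
First divergence: there is none — every log position agrees.
Execution walk:
  count_flags([8, 12, 4, 11, 7, 9, 4, 11]) -> 4  [called from tally_events, line 14]
Log line origins:
  1: logged in main at line 21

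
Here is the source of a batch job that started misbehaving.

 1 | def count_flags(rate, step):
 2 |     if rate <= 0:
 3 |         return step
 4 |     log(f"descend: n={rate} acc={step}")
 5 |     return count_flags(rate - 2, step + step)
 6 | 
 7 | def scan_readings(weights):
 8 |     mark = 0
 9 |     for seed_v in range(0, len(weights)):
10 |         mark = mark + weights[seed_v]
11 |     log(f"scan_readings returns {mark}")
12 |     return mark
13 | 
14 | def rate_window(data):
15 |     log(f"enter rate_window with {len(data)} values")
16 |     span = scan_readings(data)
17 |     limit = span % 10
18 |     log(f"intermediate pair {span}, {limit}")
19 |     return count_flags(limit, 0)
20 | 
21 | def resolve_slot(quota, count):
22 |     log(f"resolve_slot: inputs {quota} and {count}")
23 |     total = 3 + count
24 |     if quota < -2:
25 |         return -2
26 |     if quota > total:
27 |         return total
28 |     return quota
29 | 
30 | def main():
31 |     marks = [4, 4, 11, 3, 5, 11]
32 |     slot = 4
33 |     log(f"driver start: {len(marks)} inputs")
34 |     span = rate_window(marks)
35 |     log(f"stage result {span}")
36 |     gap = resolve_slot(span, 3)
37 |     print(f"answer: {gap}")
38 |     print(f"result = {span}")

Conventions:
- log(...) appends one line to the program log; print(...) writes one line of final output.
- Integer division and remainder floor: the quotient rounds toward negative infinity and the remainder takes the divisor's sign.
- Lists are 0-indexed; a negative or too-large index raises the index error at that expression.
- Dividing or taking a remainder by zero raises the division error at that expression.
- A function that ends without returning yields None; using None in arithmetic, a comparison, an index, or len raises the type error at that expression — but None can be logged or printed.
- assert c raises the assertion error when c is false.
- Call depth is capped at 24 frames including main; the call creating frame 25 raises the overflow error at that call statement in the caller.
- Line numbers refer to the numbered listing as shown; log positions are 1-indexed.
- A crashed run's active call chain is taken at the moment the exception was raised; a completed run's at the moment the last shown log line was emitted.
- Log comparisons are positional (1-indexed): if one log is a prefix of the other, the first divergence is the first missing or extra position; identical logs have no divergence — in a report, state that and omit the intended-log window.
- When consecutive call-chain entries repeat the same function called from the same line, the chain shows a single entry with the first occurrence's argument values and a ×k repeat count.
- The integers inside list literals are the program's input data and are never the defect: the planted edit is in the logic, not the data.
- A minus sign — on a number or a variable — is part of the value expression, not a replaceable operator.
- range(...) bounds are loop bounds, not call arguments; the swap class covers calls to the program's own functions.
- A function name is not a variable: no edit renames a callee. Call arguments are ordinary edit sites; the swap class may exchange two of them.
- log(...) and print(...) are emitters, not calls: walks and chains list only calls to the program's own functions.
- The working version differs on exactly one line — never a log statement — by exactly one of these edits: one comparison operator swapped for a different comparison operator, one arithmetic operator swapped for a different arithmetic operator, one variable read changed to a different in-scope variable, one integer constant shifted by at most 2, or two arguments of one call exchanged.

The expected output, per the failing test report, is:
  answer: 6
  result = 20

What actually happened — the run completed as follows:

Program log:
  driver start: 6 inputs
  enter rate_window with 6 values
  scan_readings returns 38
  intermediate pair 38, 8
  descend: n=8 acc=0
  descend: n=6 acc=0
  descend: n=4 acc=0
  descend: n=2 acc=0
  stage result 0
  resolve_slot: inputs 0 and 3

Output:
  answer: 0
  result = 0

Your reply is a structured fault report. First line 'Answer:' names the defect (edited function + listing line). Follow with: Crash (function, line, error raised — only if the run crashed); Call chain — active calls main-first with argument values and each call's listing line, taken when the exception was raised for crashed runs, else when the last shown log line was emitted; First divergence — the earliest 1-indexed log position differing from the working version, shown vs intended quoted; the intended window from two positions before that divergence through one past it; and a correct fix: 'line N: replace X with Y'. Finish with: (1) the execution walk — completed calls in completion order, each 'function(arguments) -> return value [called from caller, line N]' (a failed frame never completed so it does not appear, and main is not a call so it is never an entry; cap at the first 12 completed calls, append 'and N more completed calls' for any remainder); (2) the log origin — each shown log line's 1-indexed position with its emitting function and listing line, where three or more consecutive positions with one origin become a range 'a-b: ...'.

Answer: the defect is in count_flags at line 5.
Core observation: Log line 6 is where behavior first shows: 'descend: n=6 acc=0' appears instead of 'descend: n=6 acc=8'.
Call chain: main -> resolve_slot(0, 3) (called at line 36).
First divergence: position 6 — the shown line 'descend: n=6 acc=0' should read 'descend: n=6 acc=8'.
Intended log window:
  4: intermediate pair 38, 8
  5: descend: n=8 acc=0
  6: descend: n=6 acc=8
  7: descend: n=4 acc=14
Execution walk:
  scan_readings([4, 4, 11, 3, 5, 11]) -> 38  [called from rate_window, line 16]
  count_flags(0, 0) -> 0  [called from count_flags, line 5]
  count_flags(2, 0) -> 0  [called from count_flags, line 5]
  count_flags(4, 0) -> 0  [called from count_flags, line 5]
  count_flags(6, 0) -> 0  [called from count_flags, line 5]
  count_flags(8, 0) -> 0  [called from rate_window, line 19]
  rate_window([4, 4, 11, 3, 5, 11]) -> 0  [called from main, line 34]
  resolve_slot(0, 3) -> 0  [called from main, line 36]
Log origins:
  1: logged in main at line 33
  2: logged in rate_window at line 15
  3: logged in scan_readings at line 11
  4: logged in rate_window at line 18
  5-8: logged in count_flags at line 4
  9: logged in main at line 35
  10: logged in resolve_slot at line 22
A correct fix: line 5: replace `step + step` with `step + rate`.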